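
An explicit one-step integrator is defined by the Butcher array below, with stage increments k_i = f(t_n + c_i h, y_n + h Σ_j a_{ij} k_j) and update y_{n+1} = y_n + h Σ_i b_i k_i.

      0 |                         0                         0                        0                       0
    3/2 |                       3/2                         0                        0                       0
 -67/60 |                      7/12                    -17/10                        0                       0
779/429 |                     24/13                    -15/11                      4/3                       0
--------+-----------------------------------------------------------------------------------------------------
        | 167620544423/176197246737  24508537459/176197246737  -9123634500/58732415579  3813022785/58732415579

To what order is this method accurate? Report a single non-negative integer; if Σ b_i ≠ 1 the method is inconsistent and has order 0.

3

b = (167620544423/176197246737, 24508537459/176197246737, -9123634500/58732415579, 3813022785/58732415579)
c = (0, 3/2, -67/60, 779/429)
Ac = (0, 0, -51/20, -3499/990)
Σ b_i: 167620544423/176197246737·1 + 24508537459/176197246737·1 + (-9123634500/58732415579)·1 + 3813022785/58732415579·1 = 1 ✓
b·c: 24508537459/176197246737·3/2 + (-9123634500/58732415579)·(-67/60) + 3813022785/58732415579·779/429 = 1/2 ✓
b·c²: 24508537459/176197246737·9/4 + (-9123634500/58732415579)·4489/3600 + 3813022785/58732415579·606841/184041 = 1/3 ✓
b·Ac: (-9123634500/58732415579)·(-51/20) + 3813022785/58732415579·(-3499/990) = 1/6 ✓
b·c³: 24508537459/176197246737·27/8 + (-9123634500/58732415579)·(-300763/216000) + 3813022785/58732415579·472729139/78953589 = 1299484046719021/1209417901602768 ≠ 1/4 ⇒ order 3.
b·(c∘Ac): (-9123634500/58732415579)·1139/400 + 3813022785/58732415579·(-2725721/424710) = -1816233154121/2114366960844 ≠ 1/8
b·Ac²: (-9123634500/58732415579)·(-153/40) + 3813022785/58732415579·(-20873/14850) = 1329226119854/2642958701055 ≠ 1/12
b·A²c: 3813022785/58732415579·(-17/5) = -12964277469/58732415579 ≠ 1/24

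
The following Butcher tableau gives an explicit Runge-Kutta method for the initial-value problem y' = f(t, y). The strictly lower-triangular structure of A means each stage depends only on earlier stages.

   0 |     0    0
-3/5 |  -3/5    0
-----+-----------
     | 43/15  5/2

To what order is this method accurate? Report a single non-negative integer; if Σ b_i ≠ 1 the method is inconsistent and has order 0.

b = (43/15, 5/2)
c = (0, -3/5)
Σ b_i: 43/15·1 + 5/2·1 = 161/30 ≠ 1 ⇒ order 0.

0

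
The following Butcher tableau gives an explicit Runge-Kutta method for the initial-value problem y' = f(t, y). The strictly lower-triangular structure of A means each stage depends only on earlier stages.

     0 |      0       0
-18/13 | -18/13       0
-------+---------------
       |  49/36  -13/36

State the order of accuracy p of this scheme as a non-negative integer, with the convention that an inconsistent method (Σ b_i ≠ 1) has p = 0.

2

b = (49/36, -13/36)
c = (0, -18/13)
Σ b_i: 49/36·1 + (-13/36)·1 = 1 ✓
b·c: (-13/36)·(-18/13) = 1/2 ✓; 2 stages ⇒ order 2.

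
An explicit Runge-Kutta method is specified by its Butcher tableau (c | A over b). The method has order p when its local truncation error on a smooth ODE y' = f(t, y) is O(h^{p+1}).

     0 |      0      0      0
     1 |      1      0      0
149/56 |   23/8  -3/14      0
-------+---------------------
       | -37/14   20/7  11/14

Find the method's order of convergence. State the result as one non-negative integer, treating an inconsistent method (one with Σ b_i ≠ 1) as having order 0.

b = (-37/14, 20/7, 11/14)
c = (0, 1, 149/56)
Ac = (0, 0, -3/14)
Σ b_i: (-37/14)·1 + 20/7·1 + 11/14·1 = 1 ✓
b·c: 20/7·1 + 11/14·149/56 = 3879/784 ≠ 1/2 ⇒ order 1.

1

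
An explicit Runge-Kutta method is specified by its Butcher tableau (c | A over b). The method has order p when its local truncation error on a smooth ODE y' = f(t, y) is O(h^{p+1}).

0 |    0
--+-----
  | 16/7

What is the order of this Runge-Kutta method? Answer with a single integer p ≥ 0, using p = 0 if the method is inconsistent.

0

b = (16/7)
c = (0)
Σ b_i: 16/7·1 = 16/7 ≠ 1 ⇒ order 0.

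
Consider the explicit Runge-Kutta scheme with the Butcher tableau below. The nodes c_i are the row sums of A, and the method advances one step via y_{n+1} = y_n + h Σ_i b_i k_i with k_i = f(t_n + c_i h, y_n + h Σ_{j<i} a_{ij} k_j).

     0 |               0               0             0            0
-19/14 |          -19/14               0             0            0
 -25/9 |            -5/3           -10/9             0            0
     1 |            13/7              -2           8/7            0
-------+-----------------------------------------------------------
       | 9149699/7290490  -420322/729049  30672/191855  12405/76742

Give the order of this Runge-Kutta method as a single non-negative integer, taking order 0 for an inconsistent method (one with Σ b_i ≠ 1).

3

b = (9149699/7290490, -420322/729049, 30672/191855, 12405/76742)
c = (0, -19/14, -25/9, 1)
Ac = (0, 0, 95/63, -29/63)
Σ b_i: 9149699/7290490·1 + (-420322/729049)·1 + 30672/191855·1 + 12405/76742·1 = 1 ✓
b·c: (-420322/729049)·(-19/14) + 30672/191855·(-25/9) + 12405/76742·1 = 1/2 ✓
b·c²: (-420322/729049)·361/196 + 30672/191855·625/81 + 12405/76742·1 = 1/3 ✓
b·Ac: 30672/191855·95/63 + 12405/76742·(-29/63) = 1/6 ✓
b·c³: (-420322/729049)·(-6859/2744) + 30672/191855·(-15625/729) + 12405/76742·1 = -52906027/29008476 ≠ 1/4 ⇒ order 3.
b·(c∘Ac): 30672/191855·(-2375/567) + 12405/76742·(-29/63) = -399705/537194 ≠ 1/8
b·Ac²: 30672/191855·(-1805/882) + 12405/76742·40759/7938 = 102102913/203059332 ≠ 1/12
b·A²c: 12405/76742·760/441 = 1571300/5640537 ≠ 1/24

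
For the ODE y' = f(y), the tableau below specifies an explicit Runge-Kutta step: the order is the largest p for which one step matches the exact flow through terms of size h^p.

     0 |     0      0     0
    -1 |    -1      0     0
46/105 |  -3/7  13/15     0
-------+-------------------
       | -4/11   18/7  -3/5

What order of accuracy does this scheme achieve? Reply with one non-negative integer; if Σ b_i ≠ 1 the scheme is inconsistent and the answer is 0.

b = (-4/11, 18/7, -3/5)
c = (0, -1, 46/105)
Ac = (0, 0, -13/15)
Σ b_i: (-4/11)·1 + 18/7·1 + (-3/5)·1 = 619/385 ≠ 1 ⇒ order 0.

0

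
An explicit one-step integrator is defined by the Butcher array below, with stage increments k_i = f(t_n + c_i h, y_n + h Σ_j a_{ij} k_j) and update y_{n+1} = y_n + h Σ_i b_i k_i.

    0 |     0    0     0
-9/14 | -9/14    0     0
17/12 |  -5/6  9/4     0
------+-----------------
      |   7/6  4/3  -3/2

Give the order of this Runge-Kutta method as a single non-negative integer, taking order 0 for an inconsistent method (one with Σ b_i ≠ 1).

1

b = (7/6, 4/3, -3/2)
c = (0, -9/14, 17/12)
Ac = (0, 0, -81/56)
Σ b_i: 7/6·1 + 4/3·1 + (-3/2)·1 = 1 ✓
b·c: 4/3·(-9/14) + (-3/2)·17/12 = -167/56 ≠ 1/2 ⇒ order 1.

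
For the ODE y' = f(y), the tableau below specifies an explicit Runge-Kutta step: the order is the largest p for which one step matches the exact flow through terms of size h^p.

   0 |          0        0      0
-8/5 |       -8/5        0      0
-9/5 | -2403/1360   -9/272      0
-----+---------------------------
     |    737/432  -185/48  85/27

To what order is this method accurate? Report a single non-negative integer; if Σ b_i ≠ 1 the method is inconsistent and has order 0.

3

b = (737/432, -185/48, 85/27)
c = (0, -8/5, -9/5)
Ac = (0, 0, 9/170)
Σ b_i: 737/432·1 + (-185/48)·1 + 85/27·1 = 1 ✓
b·c: (-185/48)·(-8/5) + 85/27·(-9/5) = 1/2 ✓
b·c²: (-185/48)·64/25 + 85/27·81/25 = 1/3 ✓
b·Ac: 85/27·9/170 = 1/6 ✓; 3 stages ⇒ order 3.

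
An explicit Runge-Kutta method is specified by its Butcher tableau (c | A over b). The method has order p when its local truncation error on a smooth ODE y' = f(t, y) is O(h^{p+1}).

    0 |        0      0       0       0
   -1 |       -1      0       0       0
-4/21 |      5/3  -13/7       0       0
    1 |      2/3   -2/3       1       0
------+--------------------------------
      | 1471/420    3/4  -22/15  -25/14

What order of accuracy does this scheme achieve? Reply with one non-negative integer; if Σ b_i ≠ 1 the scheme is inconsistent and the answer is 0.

1

b = (1471/420, 3/4, -22/15, -25/14)
c = (0, -1, -4/21, 1)
Ac = (0, 0, 13/7, 10/21)
Σ b_i: 1471/420·1 + 3/4·1 + (-22/15)·1 + (-25/14)·1 = 1 ✓
b·c: 3/4·(-1) + (-22/15)·(-4/21) + (-25/14)·1 = -2843/1260 ≠ 1/2 ⇒ order 1.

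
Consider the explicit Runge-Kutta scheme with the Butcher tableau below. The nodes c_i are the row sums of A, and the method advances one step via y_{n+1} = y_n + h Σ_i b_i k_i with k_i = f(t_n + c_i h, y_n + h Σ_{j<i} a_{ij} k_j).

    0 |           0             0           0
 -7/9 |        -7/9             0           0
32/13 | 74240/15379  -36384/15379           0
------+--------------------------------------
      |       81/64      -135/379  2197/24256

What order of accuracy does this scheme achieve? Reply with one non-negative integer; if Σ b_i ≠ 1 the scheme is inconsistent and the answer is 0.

3

b = (81/64, -135/379, 2197/24256)
c = (0, -7/9, 32/13)
Ac = (0, 0, 12128/6591)
Σ b_i: 81/64·1 + (-135/379)·1 + 2197/24256·1 = 1 ✓
b·c: (-135/379)·(-7/9) + 2197/24256·32/13 = 1/2 ✓
b·c²: (-135/379)·49/81 + 2197/24256·1024/169 = 1/3 ✓
b·Ac: 2197/24256·12128/6591 = 1/6 ✓; 3 stages ⇒ order 3.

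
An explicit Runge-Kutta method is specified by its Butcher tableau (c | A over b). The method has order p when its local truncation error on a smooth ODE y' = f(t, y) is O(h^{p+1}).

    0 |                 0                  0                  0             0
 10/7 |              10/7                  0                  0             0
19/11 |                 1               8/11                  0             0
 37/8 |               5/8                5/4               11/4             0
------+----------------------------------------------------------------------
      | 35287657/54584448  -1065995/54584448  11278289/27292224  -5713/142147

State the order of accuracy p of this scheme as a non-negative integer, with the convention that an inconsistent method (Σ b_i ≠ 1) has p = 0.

3

b = (35287657/54584448, -1065995/54584448, 11278289/27292224, -5713/142147)
c = (0, 10/7, 19/11, 37/8)
Ac = (0, 0, 80/77, 183/28)
Σ b_i: 35287657/54584448·1 + (-1065995/54584448)·1 + 11278289/27292224·1 + (-5713/142147)·1 = 1 ✓
b·c: (-1065995/54584448)·10/7 + 11278289/27292224·19/11 + (-5713/142147)·37/8 = 1/2 ✓
b·c²: (-1065995/54584448)·100/49 + 11278289/27292224·361/121 + (-5713/142147)·1369/64 = 1/3 ✓
b·Ac: 11278289/27292224·80/77 + (-5713/142147)·183/28 = 1/6 ✓
b·c³: (-1065995/54584448)·1000/343 + 11278289/27292224·6859/1331 + (-5713/142147)·50653/512 = -10667395441/5604003328 ≠ 1/4 ⇒ order 3.
b·(c∘Ac): 11278289/27292224·1520/847 + (-5713/142147)·6771/224 = -45209329/95522784 ≠ 1/8
b·Ac²: 11278289/27292224·800/539 + (-5713/142147)·23189/2156 = 23782597/131343828 ≠ 1/12
b·A²c: (-5713/142147)·20/7 = -114260/995029 ≠ 1/24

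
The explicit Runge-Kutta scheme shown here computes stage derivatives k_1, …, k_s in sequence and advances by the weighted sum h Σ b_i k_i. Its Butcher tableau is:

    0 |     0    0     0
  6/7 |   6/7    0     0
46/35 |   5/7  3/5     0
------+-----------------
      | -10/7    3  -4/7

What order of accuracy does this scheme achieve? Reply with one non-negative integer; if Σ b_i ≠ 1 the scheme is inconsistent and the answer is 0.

b = (-10/7, 3, -4/7)
c = (0, 6/7, 46/35)
Ac = (0, 0, 18/35)
Σ b_i: (-10/7)·1 + 3·1 + (-4/7)·1 = 1 ✓
b·c: 3·6/7 + (-4/7)·46/35 = 446/245 ≠ 1/2 ⇒ order 1.

1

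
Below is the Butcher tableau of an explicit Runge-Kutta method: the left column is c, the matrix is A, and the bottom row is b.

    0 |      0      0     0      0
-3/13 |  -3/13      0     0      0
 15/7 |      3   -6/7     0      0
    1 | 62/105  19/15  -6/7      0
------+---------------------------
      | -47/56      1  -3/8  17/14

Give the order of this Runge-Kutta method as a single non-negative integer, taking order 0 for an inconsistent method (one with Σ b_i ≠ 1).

1

b = (-47/56, 1, -3/8, 17/14)
c = (0, -3/13, 15/7, 1)
Ac = (0, 0, 18/91, -6781/3185)
Σ b_i: (-47/56)·1 + 1·1 + (-3/8)·1 + 17/14·1 = 1 ✓
b·c: 1·(-3/13) + (-3/8)·15/7 + 17/14·1 = 131/728 ≠ 1/2 ⇒ order 1.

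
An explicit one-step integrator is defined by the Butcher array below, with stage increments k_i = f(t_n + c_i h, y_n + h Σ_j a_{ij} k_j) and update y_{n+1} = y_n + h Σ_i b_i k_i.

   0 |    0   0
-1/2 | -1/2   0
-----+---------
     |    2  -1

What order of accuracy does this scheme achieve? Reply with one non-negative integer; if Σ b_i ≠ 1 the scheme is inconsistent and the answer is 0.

b = (2, -1)
c = (0, -1/2)
Σ b_i: 2·1 + (-1)·1 = 1 ✓
b·c: (-1)·(-1/2) = 1/2 ✓; 2 stages ⇒ order 2.

2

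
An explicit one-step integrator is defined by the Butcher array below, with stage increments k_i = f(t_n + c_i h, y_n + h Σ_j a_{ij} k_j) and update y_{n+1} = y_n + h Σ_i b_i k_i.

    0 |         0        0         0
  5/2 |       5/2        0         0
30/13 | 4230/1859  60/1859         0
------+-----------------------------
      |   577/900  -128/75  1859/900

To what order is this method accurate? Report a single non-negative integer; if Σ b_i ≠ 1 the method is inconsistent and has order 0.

b = (577/900, -128/75, 1859/900)
c = (0, 5/2, 30/13)
Ac = (0, 0, 150/1859)
Σ b_i: 577/900·1 + (-128/75)·1 + 1859/900·1 = 1 ✓
b·c: (-128/75)·5/2 + 1859/900·30/13 = 1/2 ✓
b·c²: (-128/75)·25/4 + 1859/900·900/169 = 1/3 ✓
b·Ac: 1859/900·150/1859 = 1/6 ✓; 3 stages ⇒ order 3.

3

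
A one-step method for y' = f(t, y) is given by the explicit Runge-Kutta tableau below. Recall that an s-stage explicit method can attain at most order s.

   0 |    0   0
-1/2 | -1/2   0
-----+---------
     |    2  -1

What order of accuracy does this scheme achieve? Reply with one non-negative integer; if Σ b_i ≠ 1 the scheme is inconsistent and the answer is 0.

2

b = (2, -1)
c = (0, -1/2)
Σ b_i: 2·1 + (-1)·1 = 1 ✓
b·c: (-1)·(-1/2) = 1/2 ✓; 2 stages ⇒ order 2.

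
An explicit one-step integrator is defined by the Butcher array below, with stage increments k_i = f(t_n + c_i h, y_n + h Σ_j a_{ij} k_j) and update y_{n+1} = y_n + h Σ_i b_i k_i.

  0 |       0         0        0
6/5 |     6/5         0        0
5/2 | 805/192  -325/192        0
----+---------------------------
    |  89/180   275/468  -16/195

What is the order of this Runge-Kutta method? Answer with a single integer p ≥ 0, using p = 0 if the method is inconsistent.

b = (89/180, 275/468, -16/195)
c = (0, 6/5, 5/2)
Ac = (0, 0, -65/32)
Σ b_i: 89/180·1 + 275/468·1 + (-16/195)·1 = 1 ✓
b·c: 275/468·6/5 + (-16/195)·5/2 = 1/2 ✓
b·c²: 275/468·36/25 + (-16/195)·25/4 = 1/3 ✓
b·Ac: (-16/195)·(-65/32) = 1/6 ✓; 3 stages ⇒ order 3.

3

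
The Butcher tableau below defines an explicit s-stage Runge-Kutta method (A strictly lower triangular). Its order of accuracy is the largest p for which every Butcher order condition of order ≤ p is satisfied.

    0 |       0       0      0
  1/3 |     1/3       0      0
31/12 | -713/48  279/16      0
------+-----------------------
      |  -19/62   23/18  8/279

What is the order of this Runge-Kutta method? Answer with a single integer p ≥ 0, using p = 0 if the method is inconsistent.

b = (-19/62, 23/18, 8/279)
c = (0, 1/3, 31/12)
Ac = (0, 0, 93/16)
Σ b_i: (-19/62)·1 + 23/18·1 + 8/279·1 = 1 ✓
b·c: 23/18·1/3 + 8/279·31/12 = 1/2 ✓
b·c²: 23/18·1/9 + 8/279·961/144 = 1/3 ✓
b·Ac: 8/279·93/16 = 1/6 ✓; 3 stages ⇒ order 3.

3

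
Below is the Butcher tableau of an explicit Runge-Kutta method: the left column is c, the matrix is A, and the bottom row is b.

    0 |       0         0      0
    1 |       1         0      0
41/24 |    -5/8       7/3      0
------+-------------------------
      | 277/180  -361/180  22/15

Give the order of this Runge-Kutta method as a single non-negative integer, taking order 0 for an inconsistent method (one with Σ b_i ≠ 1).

2

b = (277/180, -361/180, 22/15)
c = (0, 1, 41/24)
Ac = (0, 0, 7/3)
Σ b_i: 277/180·1 + (-361/180)·1 + 22/15·1 = 1 ✓
b·c: (-361/180)·1 + 22/15·41/24 = 1/2 ✓
b·c²: (-361/180)·1 + 22/15·1681/576 = 9827/4320 ≠ 1/3 ⇒ order 2.
b·Ac: 22/15·7/3 = 154/45 ≠ 1/6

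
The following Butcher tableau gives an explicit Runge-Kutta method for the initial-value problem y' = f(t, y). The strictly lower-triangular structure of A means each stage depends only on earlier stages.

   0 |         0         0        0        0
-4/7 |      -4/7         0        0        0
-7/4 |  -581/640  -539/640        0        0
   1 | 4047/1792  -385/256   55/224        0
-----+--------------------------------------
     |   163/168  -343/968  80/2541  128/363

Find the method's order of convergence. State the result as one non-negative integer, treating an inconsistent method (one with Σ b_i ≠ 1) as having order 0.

4

b = (163/168, -343/968, 80/2541, 128/363)
c = (0, -4/7, -7/4, 1)
Ac = (0, 0, 77/160, 55/128)
Σ b_i: 163/168·1 + (-343/968)·1 + 80/2541·1 + 128/363·1 = 1 ✓
b·c: (-343/968)·(-4/7) + 80/2541·(-7/4) + 128/363·1 = 1/2 ✓
b·c²: (-343/968)·16/49 + 80/2541·49/16 + 128/363·1 = 1/3 ✓
b·Ac: 80/2541·77/160 + 128/363·55/128 = 1/6 ✓
b·c³: (-343/968)·(-64/343) + 80/2541·(-343/64) + 128/363·1 = 1/4 ✓
b·(c∘Ac): 80/2541·(-539/640) + 128/363·55/128 = 1/8 ✓
b·Ac²: 80/2541·(-11/40) + 128/363·935/3584 = 1/12 ✓
b·A²c: 128/363·121/1024 = 1/24 ✓; 4 stages ⇒ order 4.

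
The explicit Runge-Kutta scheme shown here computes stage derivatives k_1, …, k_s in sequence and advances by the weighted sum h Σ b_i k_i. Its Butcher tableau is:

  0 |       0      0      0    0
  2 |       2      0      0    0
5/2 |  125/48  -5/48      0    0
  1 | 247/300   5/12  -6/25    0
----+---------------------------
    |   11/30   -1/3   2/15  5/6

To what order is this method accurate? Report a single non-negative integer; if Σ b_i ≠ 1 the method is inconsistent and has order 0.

4

b = (11/30, -1/3, 2/15, 5/6)
c = (0, 2, 5/2, 1)
Ac = (0, 0, -5/24, 7/30)
Σ b_i: 11/30·1 + (-1/3)·1 + 2/15·1 + 5/6·1 = 1 ✓
b·c: (-1/3)·2 + 2/15·5/2 + 5/6·1 = 1/2 ✓
b·c²: (-1/3)·4 + 2/15·25/4 + 5/6·1 = 1/3 ✓
b·Ac: 2/15·(-5/24) + 5/6·7/30 = 1/6 ✓
b·c³: (-1/3)·8 + 2/15·125/8 + 5/6·1 = 1/4 ✓
b·(c∘Ac): 2/15·(-25/48) + 5/6·7/30 = 1/8 ✓
b·Ac²: 2/15·(-5/12) + 5/6·1/6 = 1/12 ✓
b·A²c: 5/6·1/20 = 1/24 ✓; 4 stages ⇒ order 4.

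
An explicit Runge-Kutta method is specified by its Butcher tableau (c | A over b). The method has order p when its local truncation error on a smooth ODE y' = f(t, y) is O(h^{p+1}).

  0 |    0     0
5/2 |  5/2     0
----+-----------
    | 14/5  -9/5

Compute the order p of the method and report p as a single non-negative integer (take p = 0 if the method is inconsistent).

1

b = (14/5, -9/5)
c = (0, 5/2)
Σ b_i: 14/5·1 + (-9/5)·1 = 1 ✓
b·c: (-9/5)·5/2 = -9/2 ≠ 1/2 ⇒ order 1.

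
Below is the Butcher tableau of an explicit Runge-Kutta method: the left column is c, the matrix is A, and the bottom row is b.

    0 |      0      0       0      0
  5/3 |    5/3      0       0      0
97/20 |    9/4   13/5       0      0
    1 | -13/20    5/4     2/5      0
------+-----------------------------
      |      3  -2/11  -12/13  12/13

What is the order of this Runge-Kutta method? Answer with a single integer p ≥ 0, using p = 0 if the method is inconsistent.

b = (3, -2/11, -12/13, 12/13)
c = (0, 5/3, 97/20, 1)
Ac = (0, 0, 13/3, 1207/300)
Σ b_i: 3·1 + (-2/11)·1 + (-12/13)·1 + 12/13·1 = 31/11 ≠ 1 ⇒ order 0.

0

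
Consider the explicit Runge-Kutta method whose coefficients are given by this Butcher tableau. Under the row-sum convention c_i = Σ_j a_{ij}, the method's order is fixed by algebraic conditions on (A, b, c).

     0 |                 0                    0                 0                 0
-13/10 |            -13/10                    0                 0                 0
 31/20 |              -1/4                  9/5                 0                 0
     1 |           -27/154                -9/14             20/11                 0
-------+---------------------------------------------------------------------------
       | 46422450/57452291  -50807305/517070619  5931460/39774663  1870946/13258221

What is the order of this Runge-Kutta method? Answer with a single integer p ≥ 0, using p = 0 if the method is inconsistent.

b = (46422450/57452291, -50807305/517070619, 5931460/39774663, 1870946/13258221)
c = (0, -13/10, 31/20, 1)
Ac = (0, 0, -117/50, 5627/1540)
Σ b_i: 46422450/57452291·1 + (-50807305/517070619)·1 + 5931460/39774663·1 + 1870946/13258221·1 = 1 ✓
b·c: (-50807305/517070619)·(-13/10) + 5931460/39774663·31/20 + 1870946/13258221·1 = 1/2 ✓
b·c²: (-50807305/517070619)·169/100 + 5931460/39774663·961/400 + 1870946/13258221·1 = 1/3 ✓
b·Ac: 5931460/39774663·(-117/50) + 1870946/13258221·5627/1540 = 1/6 ✓
b·c³: (-50807305/517070619)·(-2197/1000) + 5931460/39774663·29791/8000 + 1870946/13258221·1 = 4838305087/5303288400 ≠ 1/4 ⇒ order 3.
b·(c∘Ac): 5931460/39774663·(-3627/1000) + 1870946/13258221·5627/1540 = -8372321/331455525 ≠ 1/8
b·Ac²: 5931460/39774663·1521/500 + 1870946/13258221·50539/15400 = 243089671/265164420 ≠ 1/12
b·A²c: 1870946/13258221·(-234/55) = -13266708/22097035 ≠ 1/24

3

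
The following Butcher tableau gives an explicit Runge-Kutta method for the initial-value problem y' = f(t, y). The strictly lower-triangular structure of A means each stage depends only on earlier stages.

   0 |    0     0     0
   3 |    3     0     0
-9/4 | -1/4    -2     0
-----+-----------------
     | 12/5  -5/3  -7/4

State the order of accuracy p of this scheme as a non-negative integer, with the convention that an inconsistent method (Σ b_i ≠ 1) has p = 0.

b = (12/5, -5/3, -7/4)
c = (0, 3, -9/4)
Ac = (0, 0, -6)
Σ b_i: 12/5·1 + (-5/3)·1 + (-7/4)·1 = -61/60 ≠ 1 ⇒ order 0.

0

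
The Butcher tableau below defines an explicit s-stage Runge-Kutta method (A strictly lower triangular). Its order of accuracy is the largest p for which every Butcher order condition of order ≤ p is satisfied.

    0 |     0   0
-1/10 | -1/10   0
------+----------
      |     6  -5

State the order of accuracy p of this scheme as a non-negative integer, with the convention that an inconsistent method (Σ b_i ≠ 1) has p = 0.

2

b = (6, -5)
c = (0, -1/10)
Σ b_i: 6·1 + (-5)·1 = 1 ✓
b·c: (-5)·(-1/10) = 1/2 ✓; 2 stages ⇒ order 2.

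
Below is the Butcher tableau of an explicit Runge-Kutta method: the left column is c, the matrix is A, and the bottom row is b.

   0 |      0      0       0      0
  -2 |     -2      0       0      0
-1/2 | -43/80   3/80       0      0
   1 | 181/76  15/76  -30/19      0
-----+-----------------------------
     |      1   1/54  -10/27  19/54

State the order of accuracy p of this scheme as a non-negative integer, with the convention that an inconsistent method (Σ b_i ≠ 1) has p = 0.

4

b = (1, 1/54, -10/27, 19/54)
c = (0, -2, -1/2, 1)
Ac = (0, 0, -3/40, 15/38)
Σ b_i: 1·1 + 1/54·1 + (-10/27)·1 + 19/54·1 = 1 ✓
b·c: 1/54·(-2) + (-10/27)·(-1/2) + 19/54·1 = 1/2 ✓
b·c²: 1/54·4 + (-10/27)·1/4 + 19/54·1 = 1/3 ✓
b·Ac: (-10/27)·(-3/40) + 19/54·15/38 = 1/6 ✓
b·c³: 1/54·(-8) + (-10/27)·(-1/8) + 19/54·1 = 1/4 ✓
b·(c∘Ac): (-10/27)·3/80 + 19/54·15/38 = 1/8 ✓
b·Ac²: (-10/27)·3/20 + 19/54·15/38 = 1/12 ✓
b·A²c: 19/54·9/76 = 1/24 ✓; 4 stages ⇒ order 4.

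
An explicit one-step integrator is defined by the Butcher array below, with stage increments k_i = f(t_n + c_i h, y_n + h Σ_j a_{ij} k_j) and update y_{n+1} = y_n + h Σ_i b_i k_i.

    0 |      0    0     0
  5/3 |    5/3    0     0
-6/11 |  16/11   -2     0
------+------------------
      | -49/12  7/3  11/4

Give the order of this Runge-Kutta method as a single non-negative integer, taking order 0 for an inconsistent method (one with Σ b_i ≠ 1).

b = (-49/12, 7/3, 11/4)
c = (0, 5/3, -6/11)
Ac = (0, 0, -10/3)
Σ b_i: (-49/12)·1 + 7/3·1 + 11/4·1 = 1 ✓
b·c: 7/3·5/3 + 11/4·(-6/11) = 43/18 ≠ 1/2 ⇒ order 1.

1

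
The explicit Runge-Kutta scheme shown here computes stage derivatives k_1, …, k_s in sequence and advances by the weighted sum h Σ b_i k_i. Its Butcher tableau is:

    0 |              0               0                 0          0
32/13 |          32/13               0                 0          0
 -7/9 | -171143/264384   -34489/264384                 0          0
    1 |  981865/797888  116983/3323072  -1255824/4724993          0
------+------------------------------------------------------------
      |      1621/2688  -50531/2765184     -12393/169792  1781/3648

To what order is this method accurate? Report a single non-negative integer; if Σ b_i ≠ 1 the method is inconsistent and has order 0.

4

b = (1621/2688, -50531/2765184, -12393/169792, 1781/3648)
c = (0, 32/13, -7/9, 1)
Ac = (0, 0, -2653/8262, 1045/3562)
Σ b_i: 1621/2688·1 + (-50531/2765184)·1 + (-12393/169792)·1 + 1781/3648·1 = 1 ✓
b·c: (-50531/2765184)·32/13 + (-12393/169792)·(-7/9) + 1781/3648·1 = 1/2 ✓
b·c²: (-50531/2765184)·1024/169 + (-12393/169792)·49/81 + 1781/3648·1 = 1/3 ✓
b·Ac: (-12393/169792)·(-2653/8262) + 1781/3648·1045/3562 = 1/6 ✓
b·c³: (-50531/2765184)·32768/2197 + (-12393/169792)·(-343/729) + 1781/3648·1 = 1/4 ✓
b·(c∘Ac): (-12393/169792)·18571/74358 + 1781/3648·1045/3562 = 1/8 ✓
b·Ac²: (-12393/169792)·(-42448/53703) + 1781/3648·1216/23153 = 1/12 ✓
b·A²c: 1781/3648·152/1781 = 1/24 ✓; 4 stages ⇒ order 4.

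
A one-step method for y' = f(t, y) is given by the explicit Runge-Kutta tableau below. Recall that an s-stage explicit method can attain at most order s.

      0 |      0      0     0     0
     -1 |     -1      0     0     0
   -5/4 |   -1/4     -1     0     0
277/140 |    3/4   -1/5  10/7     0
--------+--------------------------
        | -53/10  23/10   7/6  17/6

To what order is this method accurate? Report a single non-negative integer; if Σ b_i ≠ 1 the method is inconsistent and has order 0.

b = (-53/10, 23/10, 7/6, 17/6)
c = (0, -1, -5/4, 277/140)
Ac = (0, 0, 1, -111/70)
Σ b_i: (-53/10)·1 + 23/10·1 + 7/6·1 + 17/6·1 = 1 ✓
b·c: 23/10·(-1) + 7/6·(-5/4) + 17/6·277/140 = 194/105 ≠ 1/2 ⇒ order 1.

1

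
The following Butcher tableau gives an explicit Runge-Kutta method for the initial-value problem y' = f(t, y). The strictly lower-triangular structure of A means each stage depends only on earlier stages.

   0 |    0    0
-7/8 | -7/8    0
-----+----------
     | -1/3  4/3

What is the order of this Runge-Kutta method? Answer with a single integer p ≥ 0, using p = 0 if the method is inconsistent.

1

b = (-1/3, 4/3)
c = (0, -7/8)
Σ b_i: (-1/3)·1 + 4/3·1 = 1 ✓
b·c: 4/3·(-7/8) = -7/6 ≠ 1/2 ⇒ order 1.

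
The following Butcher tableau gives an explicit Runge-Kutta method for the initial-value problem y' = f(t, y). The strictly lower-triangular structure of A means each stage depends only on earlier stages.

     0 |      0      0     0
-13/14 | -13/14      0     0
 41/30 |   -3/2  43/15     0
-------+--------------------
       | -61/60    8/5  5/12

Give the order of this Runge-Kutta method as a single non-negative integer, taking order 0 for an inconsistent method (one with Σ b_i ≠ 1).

1

b = (-61/60, 8/5, 5/12)
c = (0, -13/14, 41/30)
Ac = (0, 0, -559/210)
Σ b_i: (-61/60)·1 + 8/5·1 + 5/12·1 = 1 ✓
b·c: 8/5·(-13/14) + 5/12·41/30 = -2309/2520 ≠ 1/2 ⇒ order 1.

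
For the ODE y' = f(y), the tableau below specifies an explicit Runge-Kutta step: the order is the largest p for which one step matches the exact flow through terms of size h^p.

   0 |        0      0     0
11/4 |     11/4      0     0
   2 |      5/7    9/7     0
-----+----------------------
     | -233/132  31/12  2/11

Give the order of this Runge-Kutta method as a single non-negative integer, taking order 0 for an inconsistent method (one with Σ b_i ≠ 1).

b = (-233/132, 31/12, 2/11)
c = (0, 11/4, 2)
Ac = (0, 0, 99/28)
Σ b_i: (-233/132)·1 + 31/12·1 + 2/11·1 = 1 ✓
b·c: 31/12·11/4 + 2/11·2 = 3943/528 ≠ 1/2 ⇒ order 1.

1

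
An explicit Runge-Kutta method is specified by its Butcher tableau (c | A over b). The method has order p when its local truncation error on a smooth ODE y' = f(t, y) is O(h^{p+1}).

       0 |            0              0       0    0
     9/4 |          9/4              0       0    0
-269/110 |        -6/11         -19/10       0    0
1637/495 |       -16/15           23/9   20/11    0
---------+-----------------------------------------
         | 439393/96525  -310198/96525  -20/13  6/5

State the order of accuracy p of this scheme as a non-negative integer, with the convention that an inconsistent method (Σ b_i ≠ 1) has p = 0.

b = (439393/96525, -310198/96525, -20/13, 6/5)
c = (0, 9/4, -269/110, 1637/495)
Ac = (0, 0, -171/40, 631/484)
Σ b_i: 439393/96525·1 + (-310198/96525)·1 + (-20/13)·1 + 6/5·1 = 1 ✓
b·c: (-310198/96525)·9/4 + (-20/13)·(-269/110) + 6/5·1637/495 = 1/2 ✓
b·c²: (-310198/96525)·81/16 + (-20/13)·72361/12100 + 6/5·2679769/245025 = -524323493/42471000 ≠ 1/3 ⇒ order 2.
b·Ac: (-20/13)·(-171/40) + 6/5·631/484 = 64032/7865 ≠ 1/6

2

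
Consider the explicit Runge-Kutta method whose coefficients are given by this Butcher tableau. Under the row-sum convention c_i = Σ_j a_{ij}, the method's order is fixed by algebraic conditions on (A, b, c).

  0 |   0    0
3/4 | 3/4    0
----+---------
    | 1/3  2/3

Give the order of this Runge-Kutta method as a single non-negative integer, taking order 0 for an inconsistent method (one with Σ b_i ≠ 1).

b = (1/3, 2/3)
c = (0, 3/4)
Σ b_i: 1/3·1 + 2/3·1 = 1 ✓
b·c: 2/3·3/4 = 1/2 ✓; 2 stages ⇒ order 2.

2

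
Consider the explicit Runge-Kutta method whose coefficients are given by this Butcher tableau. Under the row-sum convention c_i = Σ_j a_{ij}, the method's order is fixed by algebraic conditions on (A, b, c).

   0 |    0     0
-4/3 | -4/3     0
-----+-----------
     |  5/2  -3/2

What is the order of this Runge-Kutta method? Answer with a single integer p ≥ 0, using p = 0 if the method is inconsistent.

1

b = (5/2, -3/2)
c = (0, -4/3)
Σ b_i: 5/2·1 + (-3/2)·1 = 1 ✓
b·c: (-3/2)·(-4/3) = 2 ≠ 1/2 ⇒ order 1.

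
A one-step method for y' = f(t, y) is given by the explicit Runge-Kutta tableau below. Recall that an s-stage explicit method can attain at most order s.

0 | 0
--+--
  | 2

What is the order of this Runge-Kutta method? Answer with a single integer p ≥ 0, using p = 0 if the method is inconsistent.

0

b = (2)
c = (0)
Σ b_i: 2·1 = 2 ≠ 1 ⇒ order 0.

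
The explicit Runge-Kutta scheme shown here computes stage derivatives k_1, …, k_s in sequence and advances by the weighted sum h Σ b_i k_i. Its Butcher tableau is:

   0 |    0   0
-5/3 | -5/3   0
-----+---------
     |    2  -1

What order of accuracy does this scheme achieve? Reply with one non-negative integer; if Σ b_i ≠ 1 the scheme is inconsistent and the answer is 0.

1

b = (2, -1)
c = (0, -5/3)
Σ b_i: 2·1 + (-1)·1 = 1 ✓
b·c: (-1)·(-5/3) = 5/3 ≠ 1/2 ⇒ order 1.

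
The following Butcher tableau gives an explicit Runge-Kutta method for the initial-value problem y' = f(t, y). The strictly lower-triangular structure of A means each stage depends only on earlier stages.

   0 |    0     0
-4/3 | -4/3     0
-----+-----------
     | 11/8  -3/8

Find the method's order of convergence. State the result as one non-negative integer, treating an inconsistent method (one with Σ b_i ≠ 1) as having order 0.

b = (11/8, -3/8)
c = (0, -4/3)
Σ b_i: 11/8·1 + (-3/8)·1 = 1 ✓
b·c: (-3/8)·(-4/3) = 1/2 ✓; 2 stages ⇒ order 2.

2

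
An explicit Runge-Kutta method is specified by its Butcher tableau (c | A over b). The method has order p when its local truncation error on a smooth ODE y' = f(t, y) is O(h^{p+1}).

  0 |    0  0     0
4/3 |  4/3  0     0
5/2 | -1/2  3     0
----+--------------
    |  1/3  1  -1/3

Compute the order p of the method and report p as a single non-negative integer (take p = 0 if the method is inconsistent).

2

b = (1/3, 1, -1/3)
c = (0, 4/3, 5/2)
Ac = (0, 0, 4)
Σ b_i: 1/3·1 + 1·1 + (-1/3)·1 = 1 ✓
b·c: 1·4/3 + (-1/3)·5/2 = 1/2 ✓
b·c²: 1·16/9 + (-1/3)·25/4 = -11/36 ≠ 1/3 ⇒ order 2.
b·Ac: (-1/3)·4 = -4/3 ≠ 1/6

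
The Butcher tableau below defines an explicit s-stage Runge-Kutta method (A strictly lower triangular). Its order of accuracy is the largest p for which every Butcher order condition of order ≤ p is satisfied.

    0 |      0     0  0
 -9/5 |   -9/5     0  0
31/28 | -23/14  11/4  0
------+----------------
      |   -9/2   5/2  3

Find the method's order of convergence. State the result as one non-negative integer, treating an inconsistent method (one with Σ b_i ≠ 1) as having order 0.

b = (-9/2, 5/2, 3)
c = (0, -9/5, 31/28)
Ac = (0, 0, -99/20)
Σ b_i: (-9/2)·1 + 5/2·1 + 3·1 = 1 ✓
b·c: 5/2·(-9/5) + 3·31/28 = -33/28 ≠ 1/2 ⇒ order 1.

1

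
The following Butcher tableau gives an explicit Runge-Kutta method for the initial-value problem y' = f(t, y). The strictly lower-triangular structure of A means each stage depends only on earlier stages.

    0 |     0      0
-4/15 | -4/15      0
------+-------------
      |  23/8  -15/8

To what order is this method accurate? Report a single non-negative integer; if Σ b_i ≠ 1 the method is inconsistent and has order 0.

2

b = (23/8, -15/8)
c = (0, -4/15)
Σ b_i: 23/8·1 + (-15/8)·1 = 1 ✓
b·c: (-15/8)·(-4/15) = 1/2 ✓; 2 stages ⇒ order 2.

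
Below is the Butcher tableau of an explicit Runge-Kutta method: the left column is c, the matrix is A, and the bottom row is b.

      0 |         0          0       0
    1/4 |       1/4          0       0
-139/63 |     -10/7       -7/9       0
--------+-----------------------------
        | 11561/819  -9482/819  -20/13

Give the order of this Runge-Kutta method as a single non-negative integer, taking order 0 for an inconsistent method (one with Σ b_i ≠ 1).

b = (11561/819, -9482/819, -20/13)
c = (0, 1/4, -139/63)
Ac = (0, 0, -7/36)
Σ b_i: 11561/819·1 + (-9482/819)·1 + (-20/13)·1 = 1 ✓
b·c: (-9482/819)·1/4 + (-20/13)·(-139/63) = 1/2 ✓
b·c²: (-9482/819)·1/16 + (-20/13)·19321/3969 = -3390043/412776 ≠ 1/3 ⇒ order 2.
b·Ac: (-20/13)·(-7/36) = 35/117 ≠ 1/6

2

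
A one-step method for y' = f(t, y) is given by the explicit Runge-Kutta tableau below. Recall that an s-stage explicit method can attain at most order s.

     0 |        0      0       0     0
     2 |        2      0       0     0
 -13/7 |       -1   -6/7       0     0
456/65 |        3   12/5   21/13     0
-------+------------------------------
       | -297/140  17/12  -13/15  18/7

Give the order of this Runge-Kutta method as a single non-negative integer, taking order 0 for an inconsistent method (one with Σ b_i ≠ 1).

1

b = (-297/140, 17/12, -13/15, 18/7)
c = (0, 2, -13/7, 456/65)
Ac = (0, 0, -12/7, 9/5)
Σ b_i: (-297/140)·1 + 17/12·1 + (-13/15)·1 + 18/7·1 = 1 ✓
b·c: 17/12·2 + (-13/15)·(-13/7) + 18/7·456/65 = 20459/910 ≠ 1/2 ⇒ order 1.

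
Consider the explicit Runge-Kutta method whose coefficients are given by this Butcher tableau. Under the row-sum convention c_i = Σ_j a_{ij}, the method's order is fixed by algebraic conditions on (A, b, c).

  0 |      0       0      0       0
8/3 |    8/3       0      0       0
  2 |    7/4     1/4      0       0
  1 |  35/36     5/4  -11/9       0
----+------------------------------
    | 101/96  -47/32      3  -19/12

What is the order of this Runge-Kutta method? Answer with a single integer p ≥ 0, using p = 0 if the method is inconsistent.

2

b = (101/96, -47/32, 3, -19/12)
c = (0, 8/3, 2, 1)
Ac = (0, 0, 2/3, 8/9)
Σ b_i: 101/96·1 + (-47/32)·1 + 3·1 + (-19/12)·1 = 1 ✓
b·c: (-47/32)·8/3 + 3·2 + (-19/12)·1 = 1/2 ✓
b·c²: (-47/32)·64/9 + 3·4 + (-19/12)·1 = -1/36 ≠ 1/3 ⇒ order 2.
b·Ac: 3·2/3 + (-19/12)·8/9 = 16/27 ≠ 1/6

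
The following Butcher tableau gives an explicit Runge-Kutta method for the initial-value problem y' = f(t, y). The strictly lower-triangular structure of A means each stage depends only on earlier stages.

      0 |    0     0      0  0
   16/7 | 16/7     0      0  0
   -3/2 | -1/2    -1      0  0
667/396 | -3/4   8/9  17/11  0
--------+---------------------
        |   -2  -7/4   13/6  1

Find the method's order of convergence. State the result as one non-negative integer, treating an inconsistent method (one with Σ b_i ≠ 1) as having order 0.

0

b = (-2, -7/4, 13/6, 1)
c = (0, 16/7, -3/2, 667/396)
Ac = (0, 0, -16/7, -397/1386)
Σ b_i: (-2)·1 + (-7/4)·1 + 13/6·1 + 1·1 = -7/12 ≠ 1 ⇒ order 0.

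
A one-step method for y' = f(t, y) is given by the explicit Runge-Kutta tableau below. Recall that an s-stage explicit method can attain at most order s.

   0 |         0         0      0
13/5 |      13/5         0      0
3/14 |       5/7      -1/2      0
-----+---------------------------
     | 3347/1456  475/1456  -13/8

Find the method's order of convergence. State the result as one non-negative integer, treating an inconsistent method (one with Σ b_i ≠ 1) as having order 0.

2

b = (3347/1456, 475/1456, -13/8)
c = (0, 13/5, 3/14)
Ac = (0, 0, -13/10)
Σ b_i: 3347/1456·1 + 475/1456·1 + (-13/8)·1 = 1 ✓
b·c: 475/1456·13/5 + (-13/8)·3/14 = 1/2 ✓
b·c²: 475/1456·169/25 + (-13/8)·9/196 = 3341/1568 ≠ 1/3 ⇒ order 2.
b·Ac: (-13/8)·(-13/10) = 169/80 ≠ 1/6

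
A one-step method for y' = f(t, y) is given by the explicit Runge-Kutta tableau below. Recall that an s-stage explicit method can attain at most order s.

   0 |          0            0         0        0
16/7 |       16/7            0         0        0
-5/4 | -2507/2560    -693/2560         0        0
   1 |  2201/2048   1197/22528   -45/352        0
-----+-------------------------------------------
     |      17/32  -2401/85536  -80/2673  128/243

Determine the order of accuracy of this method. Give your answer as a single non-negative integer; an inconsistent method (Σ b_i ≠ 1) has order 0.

b = (17/32, -2401/85536, -80/2673, 128/243)
c = (0, 16/7, -5/4, 1)
Ac = (0, 0, -99/160, 9/32)
Σ b_i: 17/32·1 + (-2401/85536)·1 + (-80/2673)·1 + 128/243·1 = 1 ✓
b·c: (-2401/85536)·16/7 + (-80/2673)·(-5/4) + 128/243·1 = 1/2 ✓
b·c²: (-2401/85536)·256/49 + (-80/2673)·25/16 + 128/243·1 = 1/3 ✓
b·Ac: (-80/2673)·(-99/160) + 128/243·9/32 = 1/6 ✓
b·c³: (-2401/85536)·4096/343 + (-80/2673)·(-125/64) + 128/243·1 = 1/4 ✓
b·(c∘Ac): (-80/2673)·99/128 + 128/243·9/32 = 1/8 ✓
b·Ac²: (-80/2673)·(-99/70) + 128/243·279/3584 = 1/12 ✓
b·A²c: 128/243·81/1024 = 1/24 ✓; 4 stages ⇒ order 4.

4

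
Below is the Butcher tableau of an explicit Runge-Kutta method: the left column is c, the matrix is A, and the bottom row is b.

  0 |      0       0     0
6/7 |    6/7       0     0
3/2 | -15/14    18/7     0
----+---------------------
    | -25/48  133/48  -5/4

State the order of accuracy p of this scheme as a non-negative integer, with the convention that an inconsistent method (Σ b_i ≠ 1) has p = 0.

2

b = (-25/48, 133/48, -5/4)
c = (0, 6/7, 3/2)
Ac = (0, 0, 108/49)
Σ b_i: (-25/48)·1 + 133/48·1 + (-5/4)·1 = 1 ✓
b·c: 133/48·6/7 + (-5/4)·3/2 = 1/2 ✓
b·c²: 133/48·36/49 + (-5/4)·9/4 = -87/112 ≠ 1/3 ⇒ order 2.
b·Ac: (-5/4)·108/49 = -135/49 ≠ 1/6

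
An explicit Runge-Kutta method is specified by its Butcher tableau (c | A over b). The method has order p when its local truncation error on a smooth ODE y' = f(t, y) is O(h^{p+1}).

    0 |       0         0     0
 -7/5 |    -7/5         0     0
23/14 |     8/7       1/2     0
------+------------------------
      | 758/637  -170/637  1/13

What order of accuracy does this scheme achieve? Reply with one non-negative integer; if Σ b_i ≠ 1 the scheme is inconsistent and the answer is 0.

b = (758/637, -170/637, 1/13)
c = (0, -7/5, 23/14)
Ac = (0, 0, -7/10)
Σ b_i: 758/637·1 + (-170/637)·1 + 1/13·1 = 1 ✓
b·c: (-170/637)·(-7/5) + 1/13·23/14 = 1/2 ✓
b·c²: (-170/637)·49/25 + 1/13·529/196 = -4019/12740 ≠ 1/3 ⇒ order 2.
b·Ac: 1/13·(-7/10) = -7/130 ≠ 1/6

2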